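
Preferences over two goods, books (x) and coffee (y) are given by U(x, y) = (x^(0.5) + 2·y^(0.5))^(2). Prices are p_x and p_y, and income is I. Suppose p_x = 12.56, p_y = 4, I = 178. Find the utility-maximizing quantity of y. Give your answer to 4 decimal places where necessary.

From the CES first-order condition, (1/2)·(y/x)^(0.5) = p_x/p_y.
Hence y/x = (2·p_x/p_y)^(1/(0.5)), i.e. raised to the 2 power.
With the ratio pinned down, the budget gives x* = I/(p_x + p_y·(y/x)) and y* = (y/x)·x*.
Numerically y/x = 39.4384, so x* = 178/(12.56 + 4·39.4384) = 1.0451 and y* = 39.4384·1.0451 = 41.2183.

y* = 41.2183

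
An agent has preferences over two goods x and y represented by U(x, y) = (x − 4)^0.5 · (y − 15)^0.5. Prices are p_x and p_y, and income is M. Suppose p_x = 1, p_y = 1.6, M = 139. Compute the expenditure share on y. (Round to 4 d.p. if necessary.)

This is Cobb-Douglas in (x−4, y−15): tangency gives 0.5·p_y·(y−15) = 0.5·p_x·(x−4).
After buying the subsistence bundle (4, 15), a share 0.5 of the remaining income goes to x: x* = 4 + 0.5·(M − 4p_x − 15p_y)/p_x.
Discretionary income = 139 − 4·1 − 15·1.6 = 111; x* = 4 + 0.5·111/1 = 59.5; y* = 15 + 0.5·111/1.6 = 49.6875.
Expenditure on y: 1.6·49.6875 = 79.5; share = 0.5719.

share on y = 0.5719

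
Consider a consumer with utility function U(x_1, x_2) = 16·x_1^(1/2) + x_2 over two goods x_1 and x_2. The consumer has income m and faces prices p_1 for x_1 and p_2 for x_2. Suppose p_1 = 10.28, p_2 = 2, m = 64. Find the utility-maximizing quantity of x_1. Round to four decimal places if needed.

Set MRS = p_1/p_2: 8·x_1^(−1/2) = p_1/p_2.
Solve: √x_1 = 8·p_2/p_1, so x_1*(p_1,p_2) = (8·p_2/p_1)², and x_2* = (m − p_1·x_1*)/p_2.
Plugging in: x_1* = (8·2/10.28)² = 2.4224.

x_1* = 2.4224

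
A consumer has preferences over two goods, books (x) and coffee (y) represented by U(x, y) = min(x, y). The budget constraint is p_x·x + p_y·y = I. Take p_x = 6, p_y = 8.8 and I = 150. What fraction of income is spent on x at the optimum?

share on x = 0.4054

With perfect complements, no substitution: consume in ratio x:y = 1:1.
Budget: p_x·x + p_y·x = I, so (p_x + p_y)·x = I.
Demand: x*(p_x,p_y,I) = I/(p_x + p_y), y* = I/(p_x + p_y).
Here 6 + 8.8 = 14.8, giving x* = 10.1351 and y* = 10.1351.
Expenditure on x: 6·10.1351 = 60.8108; share = 0.4054.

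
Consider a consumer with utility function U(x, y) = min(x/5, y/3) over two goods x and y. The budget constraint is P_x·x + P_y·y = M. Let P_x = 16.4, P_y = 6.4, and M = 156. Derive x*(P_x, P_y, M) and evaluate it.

Leontief preferences: the optimum is at the kink where x/5 = y/3, i.e. y = (3/5)·x.
Budget: P_x·x + P_y·(3/5)·x = M, so (5·P_x + 3·P_y)·x = 5·M.
Demand: x*(P_x,P_y,M) = 5·M/(5·P_x + 3·P_y), y* = 3·M/(5·P_x + 3·P_y).
Here 5·16.4 + 3·6.4 = 101.2, giving x* = 7.7075.

x* = 7.7075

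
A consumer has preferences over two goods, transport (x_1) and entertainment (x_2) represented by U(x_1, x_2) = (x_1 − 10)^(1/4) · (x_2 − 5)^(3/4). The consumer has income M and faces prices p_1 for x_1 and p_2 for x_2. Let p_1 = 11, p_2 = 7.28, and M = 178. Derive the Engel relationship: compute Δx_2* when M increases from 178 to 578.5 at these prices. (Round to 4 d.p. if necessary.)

Δx_2* = 41.2603

MRS = (1/3)·(x_2−5)/(x_1−10). Tangency with p_1/p_2 gives x_2−5 = 3·(p_1/p_2)·(x_1−10).
Substituting into the budget: x_1* = 10 + 0.25·(M − 10·p_1 − 5·p_2)/p_1, and x_2* = 5 + 0.75·(…)/p_2.
Discretionary income = 178 − 10·11 − 5·7.28 = 31.6; x_2* = 5 + 0.75·31.6/7.28 = 8.2555.
At M' = 578.5: x_2* = 49.5158. Change: 49.5158 − 8.2555 = 41.2603.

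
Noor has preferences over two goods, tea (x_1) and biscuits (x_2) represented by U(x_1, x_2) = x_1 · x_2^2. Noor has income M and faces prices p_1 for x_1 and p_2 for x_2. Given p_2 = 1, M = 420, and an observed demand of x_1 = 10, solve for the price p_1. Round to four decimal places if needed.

Tangency: MRS = (1/2)·x_2/x_1 = p_1/p_2.
Rearranging, p_2·x_2 = 2·p_1·x_1. Substituting into the budget gives p_1·x_1·(1 + 2) = M.
Demand: x_1*(p_1,p_2,M) = 1/3·M/p_1 and x_2* = 2/3·M/p_2.
Set x_1* = 10 in the demand function and solve for p_1: p_1 = 14.

p_1 = 14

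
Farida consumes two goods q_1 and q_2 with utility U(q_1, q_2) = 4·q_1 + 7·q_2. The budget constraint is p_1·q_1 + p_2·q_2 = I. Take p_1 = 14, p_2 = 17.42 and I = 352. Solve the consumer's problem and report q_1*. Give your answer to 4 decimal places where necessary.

q_2 gives more utility per dollar, so spend all income on q_2: q_2* = I/p_2, q_1* = 0.
Numerically: q_1* = 0, q_2* = 20.2067.

q_1* = 0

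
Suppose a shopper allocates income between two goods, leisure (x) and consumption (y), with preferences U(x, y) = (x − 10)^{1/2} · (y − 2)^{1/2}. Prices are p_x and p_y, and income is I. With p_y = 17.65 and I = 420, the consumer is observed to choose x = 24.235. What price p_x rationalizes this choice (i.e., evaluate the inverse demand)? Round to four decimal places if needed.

This is Cobb-Douglas in (x−10, y−2): tangency gives 0.5·p_y·(y−2) = 0.5·p_x·(x−10).
After buying the subsistence bundle (10, 2), a share 0.5 of the remaining income goes to x: x* = 10 + 0.5·(I − 10p_x − 2p_y)/p_x.
Set x* = 24.235 in the demand function and solve for p_x: p_x = 10.

p_x = 10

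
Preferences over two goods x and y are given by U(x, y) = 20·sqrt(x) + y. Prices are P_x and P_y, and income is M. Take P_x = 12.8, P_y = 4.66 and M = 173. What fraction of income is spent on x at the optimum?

share on x = 0.9807

Thus x* = (10·P_y/P_x)² — independent of M — with the rest of income spent on y.
Plugging in: x* = (10·4.66/12.8)² = 13.2542, y* = 0.7182.
Expenditure on x: 12.8·13.2542 = 169.6531; share = 0.9807.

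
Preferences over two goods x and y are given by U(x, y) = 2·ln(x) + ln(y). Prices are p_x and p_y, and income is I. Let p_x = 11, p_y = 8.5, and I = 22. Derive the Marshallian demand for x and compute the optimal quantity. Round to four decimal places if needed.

x* = 1.3333

The MRS is 2·y/x. Set MRS = p_x/p_y.
Rearranging, p_y·y = (1/2)·p_x·x. Substituting into the budget gives p_x·x·(1 + (1/2)) = I.
Demand: x*(p_x,p_y,I) = 2/3·I/p_x and y* = 1/3·I/p_y.
At p_x=11, p_y=8.5, I=22: x* = 2/3·22/11 = 1.3333.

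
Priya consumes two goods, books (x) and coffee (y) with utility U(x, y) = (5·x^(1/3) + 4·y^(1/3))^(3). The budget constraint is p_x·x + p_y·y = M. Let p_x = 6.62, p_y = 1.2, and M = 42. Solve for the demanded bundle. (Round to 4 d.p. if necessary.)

x* = 2.3668, y* = 21.9434

MU_x ∝ 5·x^(-2/3), MU_y ∝ 4·y^(-2/3), so MRS = (5/4)·(y/x)^(2/3) = p_x/p_y.
Solve for the ratio: y/x = [(4/5)·p_x/p_y]^(1.5).
With the ratio pinned down, the budget gives x* = M/(p_x + p_y·(y/x)) and y* = (y/x)·x*.
Numerically y/x = 9.271502, so x* = 42/(6.62 + 1.2·9.271502) = 2.3668 and y* = 9.271502·2.3668 = 21.9434.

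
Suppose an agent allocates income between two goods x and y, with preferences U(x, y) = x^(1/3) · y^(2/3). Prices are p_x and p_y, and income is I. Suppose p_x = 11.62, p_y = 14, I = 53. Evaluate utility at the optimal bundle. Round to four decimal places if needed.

Tangency: MRS = (1/2)·y/x = p_x/p_y.
So 1/3·p_y·y = 2/3·p_x·x; combined with the budget, a share 1/3 of income goes to x.
Demand: x*(p_x,p_y,I) = 1/3·I/p_x and y* = 2/3·I/p_y.
At p_x=11.62, p_y=14, I=53: x* = 1/3·53/11.62 = 1.5204, y* = 2.5238.
Utility at the optimum: U(1.5204, 2.5238) = 2.1315.

V = 2.1315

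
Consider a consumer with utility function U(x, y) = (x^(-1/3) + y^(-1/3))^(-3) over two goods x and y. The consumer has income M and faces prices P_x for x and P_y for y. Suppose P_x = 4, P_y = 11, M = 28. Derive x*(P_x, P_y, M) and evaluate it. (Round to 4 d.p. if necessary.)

x* = 3.0598

Substitute y = (y/x)·x into the budget: x* = M/(P_x + P_y·(y/x)).
Numerically y/x = 0.468274, so x* = 28/(4 + 11·0.468274) = 3.0598.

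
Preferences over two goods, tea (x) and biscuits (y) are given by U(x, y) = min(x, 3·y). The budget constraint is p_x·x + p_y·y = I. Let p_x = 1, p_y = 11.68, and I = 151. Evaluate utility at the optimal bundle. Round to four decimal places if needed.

V = 30.8583

With perfect complements, no substitution: consume in ratio x:y = 3:1.
Budget: p_x·x + p_y·(1/3)·x = I, so (3·p_x + p_y)·x = 3·I.
Demand: x*(p_x,p_y,I) = 3·I/(3·p_x + p_y), y* = I/(3·p_x + p_y).
Here 3·1 + 11.68 = 14.68, giving x* = 30.8583 and y* = 10.2861.
Utility at the optimum: U(30.8583, 10.2861) = 30.8583.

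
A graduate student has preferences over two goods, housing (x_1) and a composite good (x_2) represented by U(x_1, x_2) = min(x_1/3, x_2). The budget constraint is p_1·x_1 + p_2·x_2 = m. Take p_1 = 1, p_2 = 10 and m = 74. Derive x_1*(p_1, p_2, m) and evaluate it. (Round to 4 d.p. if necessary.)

Leontief preferences: the optimum is at the kink where x_1/3 = x_2/1, i.e. x_2 = (1/3)·x_1.
Budget: p_1·x_1 + p_2·(1/3)·x_1 = m, so (3·p_1 + p_2)·x_1 = 3·m.
Demand: x_1*(p_1,p_2,m) = 3·m/(3·p_1 + p_2), x_2* = m/(3·p_1 + p_2).
Here 3·1 + 10 = 13, giving x_1* = 17.0769.

x_1* = 17.0769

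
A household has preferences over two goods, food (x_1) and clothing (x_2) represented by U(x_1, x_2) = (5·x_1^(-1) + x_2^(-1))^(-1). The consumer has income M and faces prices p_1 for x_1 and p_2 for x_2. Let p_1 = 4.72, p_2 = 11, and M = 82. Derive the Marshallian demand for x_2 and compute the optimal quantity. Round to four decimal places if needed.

x_2* = 3.0245

Numerically x_2/x_1 = 0.292947, so x_1* = 82/(4.72 + 11·0.292947) = 10.3243 and x_2* = 0.292947·10.3243 = 3.0245.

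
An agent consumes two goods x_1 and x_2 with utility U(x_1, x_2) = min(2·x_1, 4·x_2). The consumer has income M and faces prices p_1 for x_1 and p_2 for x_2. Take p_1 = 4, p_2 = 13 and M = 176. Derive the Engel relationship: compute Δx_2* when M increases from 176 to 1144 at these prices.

With perfect complements, no substitution: consume in ratio x_1:x_2 = 4:2.
Budget: p_1·x_1 + p_2·(1/2)·x_1 = M, so (4·p_1 + 2·p_2)·x_1 = 4·M.
Demand: x_1*(p_1,p_2,M) = 4·M/(4·p_1 + 2·p_2), x_2* = 2·M/(4·p_1 + 2·p_2).
Here 4·4 + 2·13 = 42, giving x_2* = 8.381.
At M' = 1144: x_2* = 54.4762. Change: 54.4762 − 8.381 = 46.0952.

Δx_2* = 46.0952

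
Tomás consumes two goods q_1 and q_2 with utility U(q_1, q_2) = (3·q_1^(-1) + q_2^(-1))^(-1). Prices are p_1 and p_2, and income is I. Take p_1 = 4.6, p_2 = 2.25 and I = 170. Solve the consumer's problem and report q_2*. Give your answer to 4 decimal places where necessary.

q_2* = 21.7329

MU_q_1 ∝ 3·q_1^(-2), MU_q_2 ∝ q_2^(-2), so MRS = 3·(q_2/q_1)^(2) = p_1/p_2.
Solve for the ratio: q_2/q_1 = [(1/3)·p_1/p_2]^(0.5).
With the ratio pinned down, the budget gives q_1* = I/(p_1 + p_2·(q_2/q_1)) and q_2* = (q_2/q_1)·q_1*.
Numerically q_2/q_1 = 0.825519, so q_1* = 170/(4.6 + 2.25·0.825519) = 26.3263 and q_2* = 0.825519·26.3263 = 21.7329.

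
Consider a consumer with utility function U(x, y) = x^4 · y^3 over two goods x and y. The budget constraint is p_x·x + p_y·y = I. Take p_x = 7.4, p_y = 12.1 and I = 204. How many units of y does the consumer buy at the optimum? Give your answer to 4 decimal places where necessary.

y* = 7.2255

Tangency: MRS = (4/3)·y/x = p_x/p_y.
Rearranging, p_y·y = (3/4)·p_x·x. Substituting into the budget gives p_x·x·(1 + (3/4)) = I.
Demand: x*(p_x,p_y,I) = 4/7·I/p_x and y* = 3/7·I/p_y.
At p_x=7.4, p_y=12.1, I=204: y* = 3/7·204/12.1 = 7.2255.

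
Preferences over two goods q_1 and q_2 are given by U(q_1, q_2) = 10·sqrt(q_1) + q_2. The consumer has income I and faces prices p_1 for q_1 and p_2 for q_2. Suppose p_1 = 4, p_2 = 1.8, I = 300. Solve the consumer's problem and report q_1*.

MU_q_1 = 5/√q_1, MU_q_2 = 1. Tangency: 5/√q_1 = p_1/p_2.
Solve: √q_1 = 5·p_2/p_1, so q_1*(p_1,p_2) = (5·p_2/p_1)², and q_2* = (I − p_1·q_1*)/p_2.
Plugging in: q_1* = (5·1.8/4)² = 5.0625.

q_1* = 5.0625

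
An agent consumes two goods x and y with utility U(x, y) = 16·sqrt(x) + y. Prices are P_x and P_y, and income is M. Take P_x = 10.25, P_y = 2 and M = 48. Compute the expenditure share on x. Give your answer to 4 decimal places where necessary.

Set MRS = P_x/P_y: 8·x^(−1/2) = P_x/P_y.
Thus x* = (8·P_y/P_x)² — independent of M — with the rest of income spent on y.
Plugging in: x* = (8·2/10.25)² = 2.4366, y* = 11.5122.
Expenditure on x: 10.25·2.4366 = 24.9756; share = 0.5203.

share on x = 0.5203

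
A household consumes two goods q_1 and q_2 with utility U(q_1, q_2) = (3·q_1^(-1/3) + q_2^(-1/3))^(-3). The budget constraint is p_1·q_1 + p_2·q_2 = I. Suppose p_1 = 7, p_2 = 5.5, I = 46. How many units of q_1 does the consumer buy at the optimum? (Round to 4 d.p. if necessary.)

q_1* = 4.6506

MRS = MU_q_1/MU_q_2 = 3·(q_2/q_1)^(4/3). Set equal to p_1/p_2.
Hence q_2/q_1 = ((1/3)·p_1/p_2)^(1/(4/3)), i.e. raised to the 0.75 power.
Substitute q_2 = (q_2/q_1)·q_1 into the budget: q_1* = I/(p_1 + p_2·(q_2/q_1)).
Numerically q_2/q_1 = 0.525667, so q_1* = 46/(7 + 5.5·0.525667) = 4.6506.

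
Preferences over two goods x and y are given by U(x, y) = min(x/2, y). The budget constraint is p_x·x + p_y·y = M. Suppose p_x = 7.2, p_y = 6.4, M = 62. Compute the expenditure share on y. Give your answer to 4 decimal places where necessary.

Leontief preferences: the optimum is at the kink where x/2 = y/1, i.e. y = (1/2)·x.
Budget: p_x·x + p_y·(1/2)·x = M, so (2·p_x + p_y)·x = 2·M.
Demand: x*(p_x,p_y,M) = 2·M/(2·p_x + p_y), y* = M/(2·p_x + p_y).
Here 2·7.2 + 6.4 = 20.8, giving x* = 5.9615 and y* = 2.9808.
Expenditure on y: 6.4·2.9808 = 19.0769; share = 0.3077.

share on y = 0.3077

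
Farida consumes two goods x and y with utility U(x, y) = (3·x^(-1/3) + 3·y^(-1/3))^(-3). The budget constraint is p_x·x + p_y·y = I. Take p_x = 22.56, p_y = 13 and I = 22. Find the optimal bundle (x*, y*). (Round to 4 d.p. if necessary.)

x* = 0.5211, y* = 0.7879

MRS = MU_x/MU_y = (y/x)^(4/3). Set equal to p_x/p_y.
Hence y/x = (p_x/p_y)^(1/(4/3)), i.e. raised to the 0.75 power.
With the ratio pinned down, the budget gives x* = I/(p_x + p_y·(y/x)) and y* = (y/x)·x*.
Numerically y/x = 1.511983, so x* = 22/(22.56 + 13·1.511983) = 0.5211 and y* = 1.511983·0.5211 = 0.7879.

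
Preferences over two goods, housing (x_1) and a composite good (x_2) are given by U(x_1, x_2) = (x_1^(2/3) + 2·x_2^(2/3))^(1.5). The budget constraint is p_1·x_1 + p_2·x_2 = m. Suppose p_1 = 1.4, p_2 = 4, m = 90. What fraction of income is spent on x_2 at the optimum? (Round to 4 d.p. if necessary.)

share on x_2 = 0.4949

With the ratio pinned down, the budget gives x_1* = m/(p_1 + p_2·(x_2/x_1)) and x_2* = (x_2/x_1)·x_1*.
Numerically x_2/x_1 = 0.343, so x_1* = 90/(1.4 + 4·0.343) = 32.4675 and x_2* = 0.343·32.4675 = 11.1364.
Expenditure on x_2: 4·11.1364 = 44.5455; share = 0.4949.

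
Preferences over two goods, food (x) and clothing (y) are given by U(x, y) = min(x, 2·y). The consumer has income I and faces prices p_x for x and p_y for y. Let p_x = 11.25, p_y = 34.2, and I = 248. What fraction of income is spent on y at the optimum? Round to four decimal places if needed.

Leontief preferences: the optimum is at the kink where x/2 = y/1, i.e. y = (1/2)·x.
Budget: p_x·x + p_y·(1/2)·x = I, so (2·p_x + p_y)·x = 2·I.
Demand: x*(p_x,p_y,I) = 2·I/(2·p_x + p_y), y* = I/(2·p_x + p_y).
Here 2·11.25 + 34.2 = 56.7, giving x* = 8.7478 and y* = 4.3739.
Expenditure on y: 34.2·4.3739 = 149.5873; share = 0.6032.

share on y = 0.6032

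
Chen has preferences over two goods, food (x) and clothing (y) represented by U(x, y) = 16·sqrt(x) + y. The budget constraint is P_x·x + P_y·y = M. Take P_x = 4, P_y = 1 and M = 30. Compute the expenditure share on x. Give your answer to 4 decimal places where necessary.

share on x = 0.5333

Utility is quasi-linear in y; the FOC for x is 8/√x = P_x/P_y.
Thus x* = (8·P_y/P_x)² — independent of M — with the rest of income spent on y.
Plugging in: x* = (8·1/4)² = 4, y* = 14.
Expenditure on x: 4·4 = 16; share = 0.5333.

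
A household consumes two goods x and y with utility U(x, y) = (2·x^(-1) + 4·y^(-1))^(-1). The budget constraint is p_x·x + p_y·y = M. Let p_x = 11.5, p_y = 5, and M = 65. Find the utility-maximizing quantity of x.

x* = 2.9248

MU_x ∝ 2·x^(-2), MU_y ∝ 4·y^(-2), so MRS = (1/2)·(y/x)^(2) = p_x/p_y.
Solve for the ratio: y/x = [2·p_x/p_y]^(0.5).
Substitute y = (y/x)·x into the budget: x* = M/(p_x + p_y·(y/x)).
Numerically y/x = 2.144761, so x* = 65/(11.5 + 5·2.144761) = 2.9248.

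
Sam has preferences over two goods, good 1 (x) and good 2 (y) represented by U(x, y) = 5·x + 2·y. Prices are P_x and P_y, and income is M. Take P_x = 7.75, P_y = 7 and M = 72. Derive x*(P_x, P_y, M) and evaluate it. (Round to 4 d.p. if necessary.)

Linear utility — the consumer picks whichever good has higher MU/price: 5/7.75 = 0.6452 vs 2/7 = 0.2857.
x gives more utility per dollar, so spend all income on x: x* = M/P_x, y* = 0.
Numerically: x* = 9.2903, y* = 0.

x* = 9.2903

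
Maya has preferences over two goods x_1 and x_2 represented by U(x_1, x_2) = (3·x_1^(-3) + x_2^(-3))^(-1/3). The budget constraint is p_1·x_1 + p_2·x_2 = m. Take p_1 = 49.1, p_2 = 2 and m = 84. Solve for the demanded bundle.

From the CES first-order condition, 3·(x_2/x_1)^(4) = p_1/p_2.
Hence x_2/x_1 = ((1/3)·p_1/p_2)^(1/(4)), i.e. raised to the 0.25 power.
Substitute x_2 = (x_2/x_1)·x_1 into the budget: x_1* = m/(p_1 + p_2·(x_2/x_1)).
Numerically x_2/x_1 = 1.691346, so x_1* = 84/(49.1 + 2·1.691346) = 1.6005 and x_2* = 1.691346·1.6005 = 2.707.

x_1* = 1.6005, x_2* = 2.707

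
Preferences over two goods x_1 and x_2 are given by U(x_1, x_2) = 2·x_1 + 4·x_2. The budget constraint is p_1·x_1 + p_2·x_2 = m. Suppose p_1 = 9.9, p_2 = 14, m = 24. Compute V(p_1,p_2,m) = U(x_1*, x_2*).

V = 6.8571

Perfect substitutes: compare marginal utility per dollar. 2/p_1 vs 4/p_2 → 0.202 vs 0.2857.
x_2 gives more utility per dollar, so spend all income on x_2: x_2* = m/p_2, x_1* = 0.
Numerically: x_1* = 0, x_2* = 1.7143.
Utility at the optimum: U(0, 1.7143) = 6.8571.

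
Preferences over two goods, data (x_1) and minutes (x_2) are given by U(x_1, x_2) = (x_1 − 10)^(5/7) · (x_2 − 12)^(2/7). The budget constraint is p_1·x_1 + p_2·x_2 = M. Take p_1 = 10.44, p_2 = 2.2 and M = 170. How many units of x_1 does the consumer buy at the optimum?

x_1* = 12.682

After buying the subsistence bundle (10, 12), a share 5/7 of the remaining income goes to x_1: x_1* = 10 + 5/7·(M − 10p_1 − 12p_2)/p_1.
Discretionary income = 170 − 10·10.44 − 12·2.2 = 39.2; x_1* = 10 + 5/7·39.2/10.44 = 12.682.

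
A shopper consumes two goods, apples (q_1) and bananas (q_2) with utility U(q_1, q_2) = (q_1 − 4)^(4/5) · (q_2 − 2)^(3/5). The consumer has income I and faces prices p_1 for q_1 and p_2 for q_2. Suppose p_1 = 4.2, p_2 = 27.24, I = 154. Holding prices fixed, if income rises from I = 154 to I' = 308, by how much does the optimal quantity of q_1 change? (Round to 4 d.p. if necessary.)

Δq_1* = 20.9524

MRS = (4/3)·(q_2−2)/(q_1−4). Tangency with p_1/p_2 gives q_2−2 = (3/4)·(p_1/p_2)·(q_1−4).
Substituting into the budget: q_1* = 4 + 4/7·(I − 4·p_1 − 2·p_2)/p_1, and q_2* = 2 + 3/7·(…)/p_2.
Discretionary income = 154 − 4·4.2 − 2·27.24 = 82.72; q_1* = 4 + 4/7·82.72/4.2 = 15.2544.
At I' = 308: q_1* = 36.2068. Change: 36.2068 − 15.2544 = 20.9524.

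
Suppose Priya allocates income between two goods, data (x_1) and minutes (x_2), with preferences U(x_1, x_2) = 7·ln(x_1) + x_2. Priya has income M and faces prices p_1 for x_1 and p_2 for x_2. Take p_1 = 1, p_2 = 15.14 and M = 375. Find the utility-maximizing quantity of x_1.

x_1* = 105.98

MU_x_1 = 7/x_1, MU_x_2 = 1. Tangency: 7/x_1 = p_1/p_2.
So x_1*(p_1,p_2) = 7·p_2/p_1, independent of income; and x_2* = (M − 7·p_2)/p_2.
At the given prices: x_1* = 7·15.14/1 = 105.98.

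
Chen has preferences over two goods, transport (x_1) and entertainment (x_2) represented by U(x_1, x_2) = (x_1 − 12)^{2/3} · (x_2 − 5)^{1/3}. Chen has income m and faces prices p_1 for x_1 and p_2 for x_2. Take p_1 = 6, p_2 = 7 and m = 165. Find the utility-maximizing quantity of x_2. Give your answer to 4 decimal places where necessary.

x_2* = 7.7619

Let x_1' = x_1−12, x_2' = x_2−5. MRS = 2·x_2'/x_1' = p_1/p_2.
Substituting into the budget: x_1* = 12 + 2/3·(m − 12·p_1 − 5·p_2)/p_1, and x_2* = 5 + 1/3·(…)/p_2.
Discretionary income = 165 − 12·6 − 5·7 = 58; x_2* = 5 + 1/3·58/7 = 7.7619.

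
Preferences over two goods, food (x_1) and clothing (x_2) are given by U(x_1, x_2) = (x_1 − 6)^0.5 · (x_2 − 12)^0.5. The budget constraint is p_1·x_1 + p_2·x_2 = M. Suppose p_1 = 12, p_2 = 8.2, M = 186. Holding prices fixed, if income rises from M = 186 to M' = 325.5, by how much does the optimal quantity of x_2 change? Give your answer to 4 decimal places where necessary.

Δx_2* = 8.5061

Substituting into the budget: x_1* = 6 + 0.5·(M − 6·p_1 − 12·p_2)/p_1, and x_2* = 12 + 0.5·(…)/p_2.
Discretionary income = 186 − 6·12 − 12·8.2 = 15.6; x_2* = 12 + 0.5·15.6/8.2 = 12.9512.
At M' = 325.5: x_2* = 21.4573. Change: 21.4573 − 12.9512 = 8.5061.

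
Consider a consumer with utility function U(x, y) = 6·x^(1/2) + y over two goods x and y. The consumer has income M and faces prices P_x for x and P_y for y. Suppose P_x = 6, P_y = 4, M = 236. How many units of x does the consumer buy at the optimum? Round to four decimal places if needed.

x* = 4

MU_x = 3/√x, MU_y = 1. Tangency: 3/√x = P_x/P_y.
Solve: √x = 3·P_y/P_x, so x*(P_x,P_y) = (3·P_y/P_x)², and y* = (M − P_x·x*)/P_y.
Plugging in: x* = (3·4/6)² = 4.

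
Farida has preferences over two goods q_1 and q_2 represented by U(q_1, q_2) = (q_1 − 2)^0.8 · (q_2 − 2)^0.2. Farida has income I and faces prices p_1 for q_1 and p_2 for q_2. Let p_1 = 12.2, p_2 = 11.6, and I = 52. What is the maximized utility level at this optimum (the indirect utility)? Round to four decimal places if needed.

V = 0.2209

MRS = 4·(q_2−2)/(q_1−2). Tangency with p_1/p_2 gives q_2−2 = (1/4)·(p_1/p_2)·(q_1−2).
After buying the subsistence bundle (2, 2), a share 0.8 of the remaining income goes to q_1: q_1* = 2 + 0.8·(I − 2p_1 − 2p_2)/p_1.
Discretionary income = 52 − 2·12.2 − 2·11.6 = 4.4; q_1* = 2 + 0.8·4.4/12.2 = 2.2885; q_2* = 2 + 0.2·4.4/11.6 = 2.0759.
Utility at the optimum: U(2.2885, 2.0759) = 0.2209.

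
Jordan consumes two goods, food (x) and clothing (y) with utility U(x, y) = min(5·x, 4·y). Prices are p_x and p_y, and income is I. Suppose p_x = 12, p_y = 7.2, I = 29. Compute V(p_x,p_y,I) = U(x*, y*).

With perfect complements, no substitution: consume in ratio x:y = 4:5.
Budget: p_x·x + p_y·(5/4)·x = I, so (4·p_x + 5·p_y)·x = 4·I.
Demand: x*(p_x,p_y,I) = 4·I/(4·p_x + 5·p_y), y* = 5·I/(4·p_x + 5·p_y).
Here 4·12 + 5·7.2 = 84, giving x* = 1.381 and y* = 1.7262.
Utility at the optimum: U(1.381, 1.7262) = 6.9048.

V = 6.9048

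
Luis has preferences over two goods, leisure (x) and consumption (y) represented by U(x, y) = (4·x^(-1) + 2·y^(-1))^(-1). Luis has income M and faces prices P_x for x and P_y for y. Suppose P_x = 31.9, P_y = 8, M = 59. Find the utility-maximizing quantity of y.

MU_x ∝ 4·x^(-2), MU_y ∝ 2·y^(-2), so MRS = 2·(y/x)^(2) = P_x/P_y.
Hence y/x = ((1/2)·P_x/P_y)^(1/(2)), i.e. raised to the 0.5 power.
With the ratio pinned down, the budget gives x* = M/(P_x + P_y·(y/x)) and y* = (y/x)·x*.
Numerically y/x = 1.412002, so x* = 59/(31.9 + 8·1.412002) = 1.3659 and y* = 1.412002·1.3659 = 1.9286.

y* = 1.9286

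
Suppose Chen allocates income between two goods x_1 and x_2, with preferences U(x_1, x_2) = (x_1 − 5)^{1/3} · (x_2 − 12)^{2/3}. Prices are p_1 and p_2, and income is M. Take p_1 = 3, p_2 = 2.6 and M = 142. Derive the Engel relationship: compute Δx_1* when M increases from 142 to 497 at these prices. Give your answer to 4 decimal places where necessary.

Δx_1* = 39.4444

This is Cobb-Douglas in (x_1−5, x_2−12): tangency gives 1/3·p_2·(x_2−12) = 2/3·p_1·(x_1−5).
After buying the subsistence bundle (5, 12), a share 1/3 of the remaining income goes to x_1: x_1* = 5 + 1/3·(M − 5p_1 − 12p_2)/p_1.
Discretionary income = 142 − 5·3 − 12·2.6 = 95.8; x_1* = 5 + 1/3·95.8/3 = 15.6444.
At M' = 497: x_1* = 55.0889. Change: 55.0889 − 15.6444 = 39.4444.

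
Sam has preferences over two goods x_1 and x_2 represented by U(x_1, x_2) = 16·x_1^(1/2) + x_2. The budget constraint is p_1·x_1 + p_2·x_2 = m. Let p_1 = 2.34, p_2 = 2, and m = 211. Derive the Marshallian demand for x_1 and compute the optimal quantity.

x_1* = 46.7529

Thus x_1* = (8·p_2/p_1)² — independent of m — with the rest of income spent on x_2.
Plugging in: x_1* = (8·2/2.34)² = 46.7529.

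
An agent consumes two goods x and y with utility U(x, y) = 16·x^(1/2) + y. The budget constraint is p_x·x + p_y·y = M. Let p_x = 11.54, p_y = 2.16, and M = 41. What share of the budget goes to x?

Utility is quasi-linear in y; the FOC for x is 8/√x = p_x/p_y.
Thus x* = (8·p_y/p_x)² — independent of M — with the rest of income spent on y.
Plugging in: x* = (8·2.16/11.54)² = 2.2422, y* = 7.0023.
Expenditure on x: 11.54·2.2422 = 25.8751; share = 0.6311.

share on x = 0.6311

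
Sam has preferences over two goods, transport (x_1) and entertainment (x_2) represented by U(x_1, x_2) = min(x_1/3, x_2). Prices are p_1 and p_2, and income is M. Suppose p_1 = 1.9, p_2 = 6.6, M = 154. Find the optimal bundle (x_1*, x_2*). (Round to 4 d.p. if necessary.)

x_1* = 37.561, x_2* = 12.5203

Leontief preferences: the optimum is at the kink where x_1/3 = x_2/1, i.e. x_2 = (1/3)·x_1.
Budget: p_1·x_1 + p_2·(1/3)·x_1 = M, so (3·p_1 + p_2)·x_1 = 3·M.
Demand: x_1*(p_1,p_2,M) = 3·M/(3·p_1 + p_2), x_2* = M/(3·p_1 + p_2).
Here 3·1.9 + 6.6 = 12.3, giving x_1* = 37.561 and x_2* = 12.5203.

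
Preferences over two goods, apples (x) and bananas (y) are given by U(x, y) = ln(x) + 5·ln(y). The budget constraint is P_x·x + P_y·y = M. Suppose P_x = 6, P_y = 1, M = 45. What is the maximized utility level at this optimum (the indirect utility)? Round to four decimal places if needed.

V = 18.3448

Tangency: MRS = (1/5)·y/x = P_x/P_y.
Rearranging, P_y·y = 5·P_x·x. Substituting into the budget gives P_x·x·(1 + 5) = M.
Demand: x*(P_x,P_y,M) = 1/6·M/P_x and y* = 5/6·M/P_y.
At P_x=6, P_y=1, M=45: x* = 1/6·45/6 = 1.25, y* = 37.5.
Utility at the optimum: U(1.25, 37.5) = 18.3448.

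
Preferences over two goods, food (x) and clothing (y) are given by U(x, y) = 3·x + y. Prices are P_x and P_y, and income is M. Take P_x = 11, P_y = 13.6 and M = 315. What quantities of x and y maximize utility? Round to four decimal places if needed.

Linear utility — the consumer picks whichever good has higher MU/price: 3/11 = 0.2727 vs 1/13.6 = 0.0735.
x gives more utility per dollar, so spend all income on x: x* = M/P_x, y* = 0.
Numerically: x* = 28.6364, y* = 0.

x* = 28.6364, y* = 0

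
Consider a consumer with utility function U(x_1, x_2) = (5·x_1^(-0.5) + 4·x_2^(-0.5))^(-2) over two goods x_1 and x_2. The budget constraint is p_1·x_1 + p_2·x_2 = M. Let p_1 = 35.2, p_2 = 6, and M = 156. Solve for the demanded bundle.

x_1* = 2.9989, x_2* = 8.4065

MU_x_1 ∝ 5·x_1^(-1.5), MU_x_2 ∝ 4·x_2^(-1.5), so MRS = (5/4)·(x_2/x_1)^(1.5) = p_1/p_2.
Solve for the ratio: x_2/x_1 = [(4/5)·p_1/p_2]^(2/3).
With the ratio pinned down, the budget gives x_1* = M/(p_1 + p_2·(x_2/x_1)) and x_2* = (x_2/x_1)·x_1*.
Numerically x_2/x_1 = 2.803201, so x_1* = 156/(35.2 + 6·2.803201) = 2.9989 and x_2* = 2.803201·2.9989 = 8.4065.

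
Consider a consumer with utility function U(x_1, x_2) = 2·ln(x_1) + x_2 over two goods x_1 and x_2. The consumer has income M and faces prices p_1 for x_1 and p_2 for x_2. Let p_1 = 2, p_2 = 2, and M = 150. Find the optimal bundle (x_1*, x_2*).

Set MRS = p_1/p_2: (2/x_1)/1 = p_1/p_2.
So x_1*(p_1,p_2) = 2·p_2/p_1, independent of income; and x_2* = (M − 2·p_2)/p_2.
At the given prices: x_1* = 2·2/2 = 2, and x_2* = 73.

x_1* = 2, x_2* = 73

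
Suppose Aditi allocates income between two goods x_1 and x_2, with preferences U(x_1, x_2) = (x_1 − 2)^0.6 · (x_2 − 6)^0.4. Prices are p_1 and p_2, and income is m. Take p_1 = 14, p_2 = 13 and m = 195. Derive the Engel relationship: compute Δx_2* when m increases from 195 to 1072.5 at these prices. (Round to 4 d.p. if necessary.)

This is Cobb-Douglas in (x_1−2, x_2−6): tangency gives 0.6·p_2·(x_2−6) = 0.4·p_1·(x_1−2).
After buying the subsistence bundle (2, 6), a share 0.6 of the remaining income goes to x_1: x_1* = 2 + 0.6·(m − 2p_1 − 6p_2)/p_1.
Discretionary income = 195 − 2·14 − 6·13 = 89; x_2* = 6 + 0.4·89/13 = 8.7385.
At m' = 1072.5: x_2* = 35.7385. Change: 35.7385 − 8.7385 = 27.

Δx_2* = 27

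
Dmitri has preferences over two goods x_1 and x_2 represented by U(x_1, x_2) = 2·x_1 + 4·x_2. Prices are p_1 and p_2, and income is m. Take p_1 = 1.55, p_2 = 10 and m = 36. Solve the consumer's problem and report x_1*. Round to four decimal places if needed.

x_1* = 23.2258

Perfect substitutes: compare marginal utility per dollar. 2/p_1 vs 4/p_2 → 1.2903 vs 0.4.
x_1 gives more utility per dollar, so spend all income on x_1: x_1* = m/p_1, x_2* = 0.
Numerically: x_1* = 23.2258, x_2* = 0.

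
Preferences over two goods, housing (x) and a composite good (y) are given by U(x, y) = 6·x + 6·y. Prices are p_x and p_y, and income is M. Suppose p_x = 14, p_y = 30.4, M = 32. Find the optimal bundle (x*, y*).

Linear utility — the consumer picks whichever good has higher MU/price: 6/14 = 0.4286 vs 6/30.4 = 0.1974.
x gives more utility per dollar, so spend all income on x: x* = M/p_x, y* = 0.
Numerically: x* = 2.2857, y* = 0.

x* = 2.2857, y* = 0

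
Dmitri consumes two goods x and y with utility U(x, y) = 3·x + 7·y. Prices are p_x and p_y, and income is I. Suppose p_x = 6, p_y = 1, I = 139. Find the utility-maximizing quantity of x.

x* = 0

Linear utility — the consumer picks whichever good has higher MU/price: 3/6 = 0.5 vs 7/1 = 7.
y gives more utility per dollar, so spend all income on y: y* = I/p_y, x* = 0.
Numerically: x* = 0, y* = 139.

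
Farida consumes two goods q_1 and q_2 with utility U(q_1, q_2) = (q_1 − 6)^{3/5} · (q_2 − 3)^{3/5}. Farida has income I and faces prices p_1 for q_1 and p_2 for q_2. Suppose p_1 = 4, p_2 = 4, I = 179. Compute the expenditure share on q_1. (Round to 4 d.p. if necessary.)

This is Cobb-Douglas in (q_1−6, q_2−3): tangency gives 0.6·p_2·(q_2−3) = 0.6·p_1·(q_1−6).
After buying the subsistence bundle (6, 3), a share 0.5 of the remaining income goes to q_1: q_1* = 6 + 0.5·(I − 6p_1 − 3p_2)/p_1.
Discretionary income = 179 − 6·4 − 3·4 = 143; q_1* = 6 + 0.5·143/4 = 23.875; q_2* = 3 + 0.5·143/4 = 20.875.
Expenditure on q_1: 4·23.875 = 95.5; share = 0.5335.

share on q_1 = 0.5335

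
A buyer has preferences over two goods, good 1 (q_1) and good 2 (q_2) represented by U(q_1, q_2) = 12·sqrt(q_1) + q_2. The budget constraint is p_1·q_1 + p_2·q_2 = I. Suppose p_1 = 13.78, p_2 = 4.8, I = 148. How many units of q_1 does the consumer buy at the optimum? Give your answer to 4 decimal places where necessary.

Set MRS = p_1/p_2: 6·q_1^(−1/2) = p_1/p_2.
Solve: √q_1 = 6·p_2/p_1, so q_1*(p_1,p_2) = (6·p_2/p_1)², and q_2* = (I − p_1·q_1*)/p_2.
Plugging in: q_1* = (6·4.8/13.78)² = 4.368.

q_1* = 4.368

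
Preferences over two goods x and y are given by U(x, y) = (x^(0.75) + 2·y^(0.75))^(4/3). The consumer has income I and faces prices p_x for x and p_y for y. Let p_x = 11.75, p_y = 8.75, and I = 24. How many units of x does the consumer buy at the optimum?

x* = 0.0514

MU_x ∝ x^(-0.25), MU_y ∝ 2·y^(-0.25), so MRS = (1/2)·(y/x)^(0.25) = p_x/p_y.
Hence y/x = (2·p_x/p_y)^(1/(0.25)), i.e. raised to the 4 power.
With the ratio pinned down, the budget gives x* = I/(p_x + p_y·(y/x)) and y* = (y/x)·x*.
Numerically y/x = 52.028252, so x* = 24/(11.75 + 8.75·52.028252) = 0.0514.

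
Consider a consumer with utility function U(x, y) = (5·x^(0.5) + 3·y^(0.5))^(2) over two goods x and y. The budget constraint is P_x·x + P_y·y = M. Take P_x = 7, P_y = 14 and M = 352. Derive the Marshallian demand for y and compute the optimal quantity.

MU_x ∝ 5·x^(-0.5), MU_y ∝ 3·y^(-0.5), so MRS = (5/3)·(y/x)^(0.5) = P_x/P_y.
Hence y/x = ((3/5)·P_x/P_y)^(1/(0.5)), i.e. raised to the 2 power.
Substitute y = (y/x)·x into the budget: x* = M/(P_x + P_y·(y/x)).
Numerically y/x = 0.09, so x* = 352/(7 + 14·0.09) = 42.615 and y* = 0.09·42.615 = 3.8354.

y* = 3.8354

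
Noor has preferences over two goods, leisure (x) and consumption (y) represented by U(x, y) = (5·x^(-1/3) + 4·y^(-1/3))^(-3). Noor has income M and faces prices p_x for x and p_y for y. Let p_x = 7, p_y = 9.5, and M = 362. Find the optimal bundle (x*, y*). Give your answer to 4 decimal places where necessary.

Numerically y/x = 0.672742, so x* = 362/(7 + 9.5·0.672742) = 27.033 and y* = 0.672742·27.033 = 18.1862.

x* = 27.033, y* = 18.1862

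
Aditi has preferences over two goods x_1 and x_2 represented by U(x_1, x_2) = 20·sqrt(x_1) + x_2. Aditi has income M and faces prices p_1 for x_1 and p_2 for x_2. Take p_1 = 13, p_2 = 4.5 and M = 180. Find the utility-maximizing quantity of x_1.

Set MRS = p_1/p_2: 10·x_1^(−1/2) = p_1/p_2.
Solve: √x_1 = 10·p_2/p_1, so x_1*(p_1,p_2) = (10·p_2/p_1)², and x_2* = (M − p_1·x_1*)/p_2.
Plugging in: x_1* = (10·4.5/13)² = 11.9822.

x_1* = 11.9822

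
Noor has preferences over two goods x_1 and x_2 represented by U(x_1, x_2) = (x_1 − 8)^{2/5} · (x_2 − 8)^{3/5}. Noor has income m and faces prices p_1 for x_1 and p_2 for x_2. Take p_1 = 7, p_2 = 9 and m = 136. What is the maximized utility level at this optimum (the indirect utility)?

Let x_1' = x_1−8, x_2' = x_2−8. MRS = (2/3)·x_2'/x_1' = p_1/p_2.
Substituting into the budget: x_1* = 8 + 0.4·(m − 8·p_1 − 8·p_2)/p_1, and x_2* = 8 + 0.6·(…)/p_2.
Discretionary income = 136 − 8·7 − 8·9 = 8; x_1* = 8 + 0.4·8/7 = 8.4571; x_2* = 8 + 0.6·8/9 = 8.5333.
Utility at the optimum: U(8.4571, 8.5333) = 0.5014.

V = 0.5014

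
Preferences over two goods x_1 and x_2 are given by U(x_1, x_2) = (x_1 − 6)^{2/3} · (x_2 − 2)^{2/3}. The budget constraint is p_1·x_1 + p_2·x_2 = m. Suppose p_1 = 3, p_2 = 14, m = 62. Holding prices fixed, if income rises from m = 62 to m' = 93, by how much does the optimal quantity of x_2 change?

This is Cobb-Douglas in (x_1−6, x_2−2): tangency gives 2/3·p_2·(x_2−2) = 2/3·p_1·(x_1−6).
Substituting into the budget: x_1* = 6 + 0.5·(m − 6·p_1 − 2·p_2)/p_1, and x_2* = 2 + 0.5·(…)/p_2.
Discretionary income = 62 − 6·3 − 2·14 = 16; x_2* = 2 + 0.5·16/14 = 2.5714.
At m' = 93: x_2* = 3.6786. Change: 3.6786 − 2.5714 = 1.1071.

Δx_2* = 1.1071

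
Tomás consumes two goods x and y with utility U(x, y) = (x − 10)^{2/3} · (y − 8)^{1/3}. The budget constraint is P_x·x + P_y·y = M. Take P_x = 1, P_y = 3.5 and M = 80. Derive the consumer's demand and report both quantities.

MRS = 2·(y−8)/(x−10). Tangency with P_x/P_y gives y−8 = (1/2)·(P_x/P_y)·(x−10).
After buying the subsistence bundle (10, 8), a share 2/3 of the remaining income goes to x: x* = 10 + 2/3·(M − 10P_x − 8P_y)/P_x.
Discretionary income = 80 − 10·1 − 8·3.5 = 42; x* = 10 + 2/3·42/1 = 38; y* = 8 + 1/3·42/3.5 = 12.

x* = 38, y* = 12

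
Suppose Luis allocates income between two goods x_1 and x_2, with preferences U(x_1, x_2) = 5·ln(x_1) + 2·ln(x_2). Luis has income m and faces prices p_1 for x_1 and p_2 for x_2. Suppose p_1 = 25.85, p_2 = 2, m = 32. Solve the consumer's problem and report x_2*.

x_2* = 4.5714

Demand: x_1*(p_1,p_2,m) = 5/7·m/p_1 and x_2* = 2/7·m/p_2.
At p_1=25.85, p_2=2, m=32: x_2* = 2/7·32/2 = 4.5714.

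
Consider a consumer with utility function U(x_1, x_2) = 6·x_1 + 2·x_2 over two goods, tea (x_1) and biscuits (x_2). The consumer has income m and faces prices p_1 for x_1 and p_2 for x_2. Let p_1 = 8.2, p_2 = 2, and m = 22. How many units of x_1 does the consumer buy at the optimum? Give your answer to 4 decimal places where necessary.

x_1* = 0

Linear utility — the consumer picks whichever good has higher MU/price: 6/8.2 = 0.7317 vs 2/2 = 1.
x_2 gives more utility per dollar, so spend all income on x_2: x_2* = m/p_2, x_1* = 0.
Numerically: x_1* = 0, x_2* = 11.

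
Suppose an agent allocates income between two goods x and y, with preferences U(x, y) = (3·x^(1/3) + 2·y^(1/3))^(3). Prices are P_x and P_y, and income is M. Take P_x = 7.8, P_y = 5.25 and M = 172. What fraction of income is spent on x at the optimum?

share on x = 0.6011

MU_x ∝ 3·x^(-2/3), MU_y ∝ 2·y^(-2/3), so MRS = (3/2)·(y/x)^(2/3) = P_x/P_y.
Hence y/x = ((2/3)·P_x/P_y)^(1/(2/3)), i.e. raised to the 1.5 power.
With the ratio pinned down, the budget gives x* = M/(P_x + P_y·(y/x)) and y* = (y/x)·x*.
Numerically y/x = 0.985748, so x* = 172/(7.8 + 5.25·0.985748) = 13.2561 and y* = 0.985748·13.2561 = 13.0672.
Expenditure on x: 7.8·13.2561 = 103.3974; share = 0.6011.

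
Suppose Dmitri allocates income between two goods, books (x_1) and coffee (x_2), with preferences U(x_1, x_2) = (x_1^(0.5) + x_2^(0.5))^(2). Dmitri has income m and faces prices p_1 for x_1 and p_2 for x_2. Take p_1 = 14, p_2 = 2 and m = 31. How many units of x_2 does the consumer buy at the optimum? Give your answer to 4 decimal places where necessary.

Substitute x_2 = (x_2/x_1)·x_1 into the budget: x_1* = m/(p_1 + p_2·(x_2/x_1)).
Numerically x_2/x_1 = 49, so x_1* = 31/(14 + 2·49) = 0.2768 and x_2* = 49·0.2768 = 13.5625.

x_2* = 13.5625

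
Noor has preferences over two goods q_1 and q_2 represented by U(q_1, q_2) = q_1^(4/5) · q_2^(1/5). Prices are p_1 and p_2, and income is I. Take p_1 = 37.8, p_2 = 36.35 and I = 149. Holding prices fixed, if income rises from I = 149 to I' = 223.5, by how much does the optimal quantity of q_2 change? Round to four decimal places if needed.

Δq_2* = 0.4099

The MRS is 4·q_2/q_1. Set MRS = p_1/p_2.
So 0.8·p_2·q_2 = 0.2·p_1·q_1; combined with the budget, a share 0.8 of income goes to q_1.
Demand: q_1*(p_1,p_2,I) = 0.8·I/p_1 and q_2* = 0.2·I/p_2.
At p_1=37.8, p_2=36.35, I=149: q_2* = 0.2·149/36.35 = 0.8198.
At I' = 223.5: q_2* = 1.2297. Change: 1.2297 − 0.8198 = 0.4099.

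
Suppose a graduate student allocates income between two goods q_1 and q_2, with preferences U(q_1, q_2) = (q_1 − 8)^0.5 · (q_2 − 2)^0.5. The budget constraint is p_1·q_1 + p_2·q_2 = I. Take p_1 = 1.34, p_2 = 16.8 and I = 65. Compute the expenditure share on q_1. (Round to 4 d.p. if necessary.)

share on q_1 = 0.324

Substituting into the budget: q_1* = 8 + 0.5·(I − 8·p_1 − 2·p_2)/p_1, and q_2* = 2 + 0.5·(…)/p_2.
Discretionary income = 65 − 8·1.34 − 2·16.8 = 20.68; q_1* = 8 + 0.5·20.68/1.34 = 15.7164; q_2* = 2 + 0.5·20.68/16.8 = 2.6155.
Expenditure on q_1: 1.34·15.7164 = 21.06; share = 0.324.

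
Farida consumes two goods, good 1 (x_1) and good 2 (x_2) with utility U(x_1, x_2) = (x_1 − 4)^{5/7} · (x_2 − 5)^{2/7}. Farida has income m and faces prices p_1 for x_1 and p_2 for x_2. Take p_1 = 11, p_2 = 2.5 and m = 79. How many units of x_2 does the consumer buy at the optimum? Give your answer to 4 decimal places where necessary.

MRS = (5/2)·(x_2−5)/(x_1−4). Tangency with p_1/p_2 gives x_2−5 = (2/5)·(p_1/p_2)·(x_1−4).
After buying the subsistence bundle (4, 5), a share 5/7 of the remaining income goes to x_1: x_1* = 4 + 5/7·(m − 4p_1 − 5p_2)/p_1.
Discretionary income = 79 − 4·11 − 5·2.5 = 22.5; x_2* = 5 + 2/7·22.5/2.5 = 7.5714.

x_2* = 7.5714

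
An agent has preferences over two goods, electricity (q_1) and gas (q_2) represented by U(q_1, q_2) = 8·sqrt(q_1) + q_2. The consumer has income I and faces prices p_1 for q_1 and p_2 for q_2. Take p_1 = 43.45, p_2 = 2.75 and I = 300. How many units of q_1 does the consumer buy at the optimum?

Set MRS = p_1/p_2: 4·q_1^(−1/2) = p_1/p_2.
Thus q_1* = (4·p_2/p_1)² — independent of I — with the rest of income spent on q_2.
Plugging in: q_1* = (4·2.75/43.45)² = 0.0641.

q_1* = 0.0641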